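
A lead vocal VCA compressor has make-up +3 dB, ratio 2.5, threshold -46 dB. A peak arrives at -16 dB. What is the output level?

The input is 30 dB above the -46 dB threshold.
At 2.5:1 the overshoot is divided by 2.5, leaving 12 dB above threshold.
Output = -46 + 12 = -34 dB; make-up adds 3 dB, giving -31 dB.

-31 dB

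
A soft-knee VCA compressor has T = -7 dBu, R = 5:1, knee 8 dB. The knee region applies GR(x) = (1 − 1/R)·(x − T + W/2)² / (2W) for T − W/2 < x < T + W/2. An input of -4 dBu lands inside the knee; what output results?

x − T + W/2 = -4 − (-7) + 4 = 7.
GR = (1 − 1/5) × 7² / 16 = 0.8 × 49 / 16 = 2.45 dB.
Output = -4 − 2.45 = -6.45 dBu.

-6.45 dBu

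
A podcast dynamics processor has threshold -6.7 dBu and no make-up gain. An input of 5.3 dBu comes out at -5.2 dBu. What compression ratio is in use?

8:1

Input overshoot = 5.3 − (-6.7) = 12 dB; output overshoot = -5.2 − (-6.7) = 1.5 dB.
Ratio = 12 / 1.5 = 8.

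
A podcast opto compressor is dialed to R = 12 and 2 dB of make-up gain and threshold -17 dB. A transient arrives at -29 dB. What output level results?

-27 dB

-29 dB is 12 dB below the -17 dB threshold, so no gain reduction is applied.
Make-up gain adds 2 dB: -29 + 2 = -27 dB.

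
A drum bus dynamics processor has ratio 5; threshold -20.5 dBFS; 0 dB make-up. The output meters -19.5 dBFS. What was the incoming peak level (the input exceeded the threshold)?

That's 1 dB above the -20.5 dBFS threshold.
Before 5:1 compression the overshoot was 1 × 5 = 5 dB, so input = -20.5 + 5 = -15.5 dBFS.

-15.5 dBFS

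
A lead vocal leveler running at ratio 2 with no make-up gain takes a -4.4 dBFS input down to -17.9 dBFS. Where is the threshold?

Let T be the threshold. Output overshoot = (input overshoot)/R, so -17.9 − T = (-4.4 − T)/2.
2·(-17.9 − T) = -4.4 − T → 1·T = -35.8 − (-4.4) = -31.4.
T = -31.4/1 = -31.4 dBFS.

-31.4 dBFS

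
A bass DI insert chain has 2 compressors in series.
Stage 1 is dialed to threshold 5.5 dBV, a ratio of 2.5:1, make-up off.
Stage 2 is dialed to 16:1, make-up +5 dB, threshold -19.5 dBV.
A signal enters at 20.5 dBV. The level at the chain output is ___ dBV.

-12.5625 dBV

Stage 1: overshoot 15 dB → 15/2.5 = 6 dB → 11.5 dBV.
Stage 2: 11.5 dBV is 31 dB over -19.5 dBV; at 16:1 that becomes 1.9375 dB over, giving -17.5625 dBV; +5 dB make-up → -12.5625 dBV.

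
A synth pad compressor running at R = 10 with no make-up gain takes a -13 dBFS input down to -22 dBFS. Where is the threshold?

Input is 10 dB above T (since output overshoot × R = input overshoot: (-22 − T)·10 = -13 − T gives T = -23 dBFS).
Check: -23 + (-13 − (-23))/10 = -23 + 1 = -22 dBFS. ✓

-23 dBFS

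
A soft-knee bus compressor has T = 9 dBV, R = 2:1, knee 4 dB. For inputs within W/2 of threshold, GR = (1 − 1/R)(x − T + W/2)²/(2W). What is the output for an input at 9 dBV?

8.75 dBV

x − T + W/2 = 9 − 9 + 2 = 2.
GR = (1 − 1/2) × 2² / 8 = 0.5 × 4 / 8 = 0.25 dB.
Output = 9 − 0.25 = 8.75 dBV.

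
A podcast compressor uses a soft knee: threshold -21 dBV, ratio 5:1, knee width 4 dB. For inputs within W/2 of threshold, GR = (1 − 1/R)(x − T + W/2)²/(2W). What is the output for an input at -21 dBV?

-21.4 dBV

x − T + W/2 = -21 − (-21) + 2 = 2.
GR = (1 − 1/5) × 2² / 8 = 0.8 × 4 / 8 = 0.4 dB.
Output = -21 − 0.4 = -21.4 dBV.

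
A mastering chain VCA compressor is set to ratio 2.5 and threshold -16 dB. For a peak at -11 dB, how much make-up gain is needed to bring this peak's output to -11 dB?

3 dB

Without make-up, output = threshold + overshoot/2.5 = -16 + 2 = -14 dB.
Gap to target: 3 dB.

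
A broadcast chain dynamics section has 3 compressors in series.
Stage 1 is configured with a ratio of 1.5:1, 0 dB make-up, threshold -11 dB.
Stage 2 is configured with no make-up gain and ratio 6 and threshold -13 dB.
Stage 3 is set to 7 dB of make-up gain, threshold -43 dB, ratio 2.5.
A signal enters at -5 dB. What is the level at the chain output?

Stage 1: overshoot 6 dB → 6/1.5 = 4 dB → -7 dB.
Stage 2: overshoot 6 dB → 6/6 = 1 dB → -12 dB.
Stage 3: 31 dB above -43 dB, reduced 2.5:1 to 12.4 dB above → -30.6 dB; +7 dB make-up → -23.6 dB.

-23.6 dB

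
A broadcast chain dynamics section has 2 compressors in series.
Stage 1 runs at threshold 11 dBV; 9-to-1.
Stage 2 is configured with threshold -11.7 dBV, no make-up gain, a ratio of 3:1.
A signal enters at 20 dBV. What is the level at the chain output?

Stage 1: 9 dB above 11 dBV, reduced 9:1 to 1 dB above → 12 dBV.
Stage 2: 23.7 dB above -11.7 dBV, reduced 3:1 to 7.9 dB above → -3.8 dBV.

-3.8 dBV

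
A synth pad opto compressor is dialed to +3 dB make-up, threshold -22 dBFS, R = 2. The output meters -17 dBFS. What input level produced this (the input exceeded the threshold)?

-18 dBFS

Remove make-up: -17 − 3 = -20 dBFS.
That's 2 dB above the -22 dBFS threshold.
Before 2:1 compression the overshoot was 2 × 2 = 4 dB, so input = -22 + 4 = -18 dBFS.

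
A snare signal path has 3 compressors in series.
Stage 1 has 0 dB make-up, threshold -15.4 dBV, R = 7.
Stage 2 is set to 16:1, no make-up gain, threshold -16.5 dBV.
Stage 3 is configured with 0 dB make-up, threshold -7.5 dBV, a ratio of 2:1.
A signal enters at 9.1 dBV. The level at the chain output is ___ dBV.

Stage 1: overshoot 24.5 dB → 24.5/7 = 3.5 dB → -11.9 dBV.
Stage 2: -11.9 dBV is 4.6 dB over -16.5 dBV; at 16:1 that becomes 0.2875 dB over, giving -16.2125 dBV.
Stage 3: below threshold (-16.2125 ≤ -7.5); passes unchanged; output -16.2125 dBV.

-16.2125 dBV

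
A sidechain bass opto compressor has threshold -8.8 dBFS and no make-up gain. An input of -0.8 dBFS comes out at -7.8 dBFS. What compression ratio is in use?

8:1

Input overshoot = -0.8 − (-8.8) = 8 dB; output overshoot = -7.8 − (-8.8) = 1 dB.
Ratio = 8 / 1 = 8.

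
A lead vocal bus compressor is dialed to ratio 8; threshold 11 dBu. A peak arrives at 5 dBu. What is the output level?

5 dBu is 6 dB below the 11 dBu threshold, so no gain reduction is applied.
Output = input = 5 dBu.

5 dBu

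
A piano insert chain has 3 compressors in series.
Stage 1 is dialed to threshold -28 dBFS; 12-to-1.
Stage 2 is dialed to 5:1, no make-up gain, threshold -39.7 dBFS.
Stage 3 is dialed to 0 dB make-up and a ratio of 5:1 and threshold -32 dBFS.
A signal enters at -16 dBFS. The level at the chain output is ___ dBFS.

Stage 1: -16 dBFS is 12 dB over -28 dBFS; at 12:1 that becomes 1 dB over, giving -27 dBFS.
Stage 2: 12.7 dB above -39.7 dBFS, reduced 5:1 to 2.54 dB above → -37.16 dBFS.
Stage 3: -37.16 dBFS is at or below the -32 dBFS threshold — no compression; output -37.16 dBFS.

-37.16 dBFS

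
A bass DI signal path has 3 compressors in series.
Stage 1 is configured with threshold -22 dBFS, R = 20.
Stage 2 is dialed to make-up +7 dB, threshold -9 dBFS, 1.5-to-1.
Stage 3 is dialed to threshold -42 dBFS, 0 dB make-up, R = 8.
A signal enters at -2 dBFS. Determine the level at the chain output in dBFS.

-38.5 dBFS

Stage 1: 20 dB above -22 dBFS, reduced 20:1 to 1 dB above → -21 dBFS.
Stage 2: -21 dBFS ≤ -9 dBFS, so stage 2 doesn't engage; make-up brings it to -14 dBFS.
Stage 3: overshoot 28 dB → 28/8 = 3.5 dB → -38.5 dBFS.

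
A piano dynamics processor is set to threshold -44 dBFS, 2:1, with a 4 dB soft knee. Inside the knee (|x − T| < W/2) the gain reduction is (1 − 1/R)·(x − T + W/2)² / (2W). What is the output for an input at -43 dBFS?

x − T + W/2 = -43 − (-44) + 2 = 3.
GR = (1 − 1/2) × 3² / 8 = 0.5 × 9 / 8 = 0.5625 dB.
Output = -43 − 0.5625 = -43.5625 dBFS.

-43.5625 dBFS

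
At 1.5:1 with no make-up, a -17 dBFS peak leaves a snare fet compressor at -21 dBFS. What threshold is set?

-29 dBFS

Input is 12 dB above T (since output overshoot × R = input overshoot: (-21 − T)·1.5 = -17 − T gives T = -29 dBFS).
Check: -29 + (-17 − (-29))/1.5 = -29 + 8 = -21 dBFS. ✓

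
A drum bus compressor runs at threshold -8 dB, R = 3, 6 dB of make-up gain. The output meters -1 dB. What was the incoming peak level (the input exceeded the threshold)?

-5 dB

Remove make-up: -1 − 6 = -7 dB.
That's 1 dB above the -8 dB threshold.
Input overshoot = R × output overshoot = 3 dB → input = -8 + 3 = -5 dB.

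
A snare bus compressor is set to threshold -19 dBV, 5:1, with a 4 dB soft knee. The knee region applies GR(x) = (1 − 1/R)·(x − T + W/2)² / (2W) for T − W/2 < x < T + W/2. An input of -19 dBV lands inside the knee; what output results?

x − T + W/2 = -19 − (-19) + 2 = 2.
GR = (1 − 1/5) × 2² / 8 = 0.8 × 4 / 8 = 0.4 dB.
Output = -19 − 0.4 = -19.4 dBV.

-19.4 dBV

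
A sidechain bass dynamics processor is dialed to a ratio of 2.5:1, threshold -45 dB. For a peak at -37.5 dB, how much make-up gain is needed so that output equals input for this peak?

Without make-up, output = threshold + overshoot/2.5 = -45 + 3 = -42 dB.
Gap to target: 4.5 dB.

4.5 dB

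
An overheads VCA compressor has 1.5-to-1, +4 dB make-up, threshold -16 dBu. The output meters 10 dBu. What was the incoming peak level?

Before make-up, the level was 10 − 4 = 6 dBu.
The compressed level sits 6 − (-16) = 22 dB over threshold.
Before 1.5:1 compression the overshoot was 22 × 1.5 = 33 dB, so input = -16 + 33 = 17 dBu.

17 dBu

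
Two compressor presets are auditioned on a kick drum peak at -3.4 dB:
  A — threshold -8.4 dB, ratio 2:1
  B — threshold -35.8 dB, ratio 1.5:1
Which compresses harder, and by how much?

B, by 8.3 dB

A: GR = 5 − 5/2 = 2.5 dB.
B: GR = 32.4 − 32.4/1.5 = 10.8 dB.
B reduces 8.3 dB more.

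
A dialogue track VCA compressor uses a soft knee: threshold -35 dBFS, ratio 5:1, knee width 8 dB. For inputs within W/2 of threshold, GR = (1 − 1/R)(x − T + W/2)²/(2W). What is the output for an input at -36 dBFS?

-36.45 dBFS

x − T + W/2 = -36 − (-35) + 4 = 3.
GR = (1 − 1/5) × 3² / 16 = 0.8 × 9 / 16 = 0.45 dB.
Output = -36 − 0.45 = -36.45 dBFS.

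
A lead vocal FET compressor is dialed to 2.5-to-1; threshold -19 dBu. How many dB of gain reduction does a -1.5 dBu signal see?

10.5 dB

-1.5 dBu exceeds the threshold by 17.5 dB.
A 2.5:1 ratio leaves 7 dB of that excess.
So the signal is attenuated by 17.5 − 7 = 10.5 dB.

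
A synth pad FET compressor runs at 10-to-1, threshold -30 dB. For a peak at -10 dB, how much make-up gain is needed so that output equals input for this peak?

Overshoot 20 dB → 20/10 = 2 dB after compression, so the compressed level is -30 + 2 = -28 dB.
Make-up = target − compressed = -10 − (-28) = 18 dB.

18 dB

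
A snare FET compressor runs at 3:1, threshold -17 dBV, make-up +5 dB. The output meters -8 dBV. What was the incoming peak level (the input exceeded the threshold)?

Remove make-up: -8 − 5 = -13 dBV.
The compressed level sits -13 − (-17) = 4 dB over threshold.
Before 3:1 compression the overshoot was 4 × 3 = 12 dB, so input = -17 + 12 = -5 dBV.

-5 dBV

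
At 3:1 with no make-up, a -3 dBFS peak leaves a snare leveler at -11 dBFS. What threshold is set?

-15 dBFS

Input is 12 dB above T (since output overshoot × R = input overshoot: (-11 − T)·3 = -3 − T gives T = -15 dBFS).
Check: -15 + (-3 − (-15))/3 = -15 + 4 = -11 dBFS. ✓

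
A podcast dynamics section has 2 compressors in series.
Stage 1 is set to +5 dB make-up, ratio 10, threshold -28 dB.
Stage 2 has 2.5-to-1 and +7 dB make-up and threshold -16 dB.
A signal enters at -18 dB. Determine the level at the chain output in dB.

-15 dB

Stage 1: 10 dB above -28 dB, reduced 10:1 to 1 dB above → -27 dB; +5 dB make-up → -22 dB.
Stage 2: below threshold (-22 ≤ -16); passes unchanged; make-up brings it to -15 dB.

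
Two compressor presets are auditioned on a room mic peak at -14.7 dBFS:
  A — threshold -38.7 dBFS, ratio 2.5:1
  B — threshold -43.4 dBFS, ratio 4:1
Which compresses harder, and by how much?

B, by 7.125 dB

A: GR = 24 − 24/2.5 = 14.4 dB.
B: GR = 28.7 − 28.7/4 = 21.525 dB.
B reduces 7.125 dB more.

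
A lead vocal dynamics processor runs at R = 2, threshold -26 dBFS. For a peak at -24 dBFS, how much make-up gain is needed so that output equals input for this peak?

The peak compresses to -26 + 2/2 = -25 dBFS.
To reach -24 dBFS requires -24 − (-25) = 1 dB of make-up.

1 dB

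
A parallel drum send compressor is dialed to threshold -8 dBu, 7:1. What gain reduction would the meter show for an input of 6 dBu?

12 dB

Overshoot = 6 − (-8) = 14 dB.
After 7:1 compression the overshoot becomes 14/7 = 2 dB.
GR = overshoot in − overshoot out = 14 − 2 = 12 dB.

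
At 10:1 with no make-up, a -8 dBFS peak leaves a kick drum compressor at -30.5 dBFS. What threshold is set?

Gain reduction = -8 − (-30.5) = 22.5 dB; output overshoot = GR / (R − 1) = 22.5 / 9 = 2.5 dB.
Threshold = output − output overshoot = -30.5 − 2.5 = -33 dBFS.

-33 dBFS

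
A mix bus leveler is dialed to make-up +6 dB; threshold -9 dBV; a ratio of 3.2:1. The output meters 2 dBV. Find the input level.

7 dBV

Remove make-up: 2 − 6 = -4 dBV.
The compressed level sits -4 − (-9) = 5 dB over threshold.
Input overshoot = R × output overshoot = 16 dB → input = -9 + 16 = 7 dBV.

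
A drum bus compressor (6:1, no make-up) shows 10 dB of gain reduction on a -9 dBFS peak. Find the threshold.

-21 dBFS

Let T be the threshold. Output overshoot = (input overshoot)/R, so -19 − T = (-9 − T)/6.
6·(-19 − T) = -9 − T → 5·T = -114 − (-9) = -105.
T = -105/5 = -21 dBFS.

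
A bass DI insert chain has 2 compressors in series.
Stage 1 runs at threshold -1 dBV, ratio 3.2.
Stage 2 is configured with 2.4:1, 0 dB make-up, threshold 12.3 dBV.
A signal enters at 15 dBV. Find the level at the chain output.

4 dBV

Stage 1: 16 dB above -1 dBV, reduced 3.2:1 to 5 dB above → 4 dBV.
Stage 2: 4 dBV is at or below the 12.3 dBV threshold — no compression; output 4 dBV.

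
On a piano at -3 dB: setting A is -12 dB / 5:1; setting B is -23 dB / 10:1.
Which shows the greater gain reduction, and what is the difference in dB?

A: overshoot 9 dB → output overshoot 1.8 dB → GR 7.2 dB.
B: overshoot 20 dB → output overshoot 2 dB → GR 18 dB.
B applies 10.8 dB more gain reduction.

B, by 10.8 dB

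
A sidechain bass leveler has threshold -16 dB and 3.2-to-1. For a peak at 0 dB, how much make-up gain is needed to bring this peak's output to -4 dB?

The peak compresses to -16 + 16/3.2 = -11 dB.
To reach -4 dB requires -4 − (-11) = 7 dB of make-up.

7 dB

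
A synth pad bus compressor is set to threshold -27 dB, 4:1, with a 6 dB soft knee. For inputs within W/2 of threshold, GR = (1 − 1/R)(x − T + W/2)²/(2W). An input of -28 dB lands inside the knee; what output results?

x − T + W/2 = -28 − (-27) + 3 = 2.
GR = (1 − 1/4) × 2² / 12 = 0.75 × 4 / 12 = 0.25 dB.
Output = -28 − 0.25 = -28.25 dB.

-28.25 dB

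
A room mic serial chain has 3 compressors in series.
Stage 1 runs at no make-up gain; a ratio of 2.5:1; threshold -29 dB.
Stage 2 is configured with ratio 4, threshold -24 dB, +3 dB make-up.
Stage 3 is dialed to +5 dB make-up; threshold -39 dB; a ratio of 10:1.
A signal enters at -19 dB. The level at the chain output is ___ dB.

-32.3 dB

Stage 1: 10 dB above -29 dB, reduced 2.5:1 to 4 dB above → -25 dB.
Stage 2: below threshold (-25 ≤ -24); passes unchanged; make-up brings it to -22 dB.
Stage 3: 17 dB above -39 dB, reduced 10:1 to 1.7 dB above → -37.3 dB; +5 dB make-up → -32.3 dB.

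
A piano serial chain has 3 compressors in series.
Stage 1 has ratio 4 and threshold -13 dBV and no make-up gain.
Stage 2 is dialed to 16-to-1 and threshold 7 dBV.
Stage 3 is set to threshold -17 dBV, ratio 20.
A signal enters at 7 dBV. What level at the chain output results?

-16.55 dBV

Stage 1: 20 dB above -13 dBV, reduced 4:1 to 5 dB above → -8 dBV.
Stage 2: -8 dBV ≤ 7 dBV, so stage 2 doesn't engage; output -8 dBV.
Stage 3: 9 dB above -17 dBV, reduced 20:1 to 0.45 dB above → -16.55 dBV.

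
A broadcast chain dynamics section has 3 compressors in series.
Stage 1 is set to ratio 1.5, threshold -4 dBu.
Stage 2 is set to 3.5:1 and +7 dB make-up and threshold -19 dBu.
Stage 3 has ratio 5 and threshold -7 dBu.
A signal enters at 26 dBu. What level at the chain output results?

-6 dBu

Stage 1: 30 dB above -4 dBu, reduced 1.5:1 to 20 dB above → 16 dBu.
Stage 2: overshoot 35 dB → 35/3.5 = 10 dB → -9 dBu; +7 dB make-up → -2 dBu.
Stage 3: 5 dB above -7 dBu, reduced 5:1 to 1 dB above → -6 dBu.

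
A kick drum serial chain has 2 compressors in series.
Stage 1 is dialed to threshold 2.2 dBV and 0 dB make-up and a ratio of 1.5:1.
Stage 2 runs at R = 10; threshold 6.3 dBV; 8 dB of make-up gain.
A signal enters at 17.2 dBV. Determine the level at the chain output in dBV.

14.89 dBV

Stage 1: 15 dB above 2.2 dBV, reduced 1.5:1 to 10 dB above → 12.2 dBV.
Stage 2: 12.2 dBV is 5.9 dB over 6.3 dBV; at 10:1 that becomes 0.59 dB over, giving 6.89 dBV; +8 dB make-up → 14.89 dBV.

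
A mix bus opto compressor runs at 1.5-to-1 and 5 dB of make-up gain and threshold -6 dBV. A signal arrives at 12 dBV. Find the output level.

11 dBV

Overshoot: 12 − (-6) = 18 dB.
The 18 dB excess becomes 12 dB after 1.5:1 reduction.
That puts the output at 6 dBV; make-up adds 5 dB, giving 11 dBV.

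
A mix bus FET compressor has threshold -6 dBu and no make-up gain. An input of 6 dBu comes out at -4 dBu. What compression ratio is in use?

Input overshoot = 6 − (-6) = 12 dB; output overshoot = -4 − (-6) = 2 dB.
Ratio = 12 / 2 = 6.

6:1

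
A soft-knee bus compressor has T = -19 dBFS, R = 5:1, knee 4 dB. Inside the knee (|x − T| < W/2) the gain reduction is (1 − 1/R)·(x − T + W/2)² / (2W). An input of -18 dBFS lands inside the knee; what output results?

-18.9 dBFS

x − T + W/2 = -18 − (-19) + 2 = 3.
GR = (1 − 1/5) × 3² / 8 = 0.8 × 9 / 8 = 0.9 dB.
Output = -18 − 0.9 = -18.9 dBFS.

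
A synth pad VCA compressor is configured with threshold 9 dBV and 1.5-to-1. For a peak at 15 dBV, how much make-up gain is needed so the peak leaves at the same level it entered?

The peak compresses to 9 + 6/1.5 = 13 dBV.
To reach 15 dBV requires 15 − 13 = 2 dB of make-up.

2 dB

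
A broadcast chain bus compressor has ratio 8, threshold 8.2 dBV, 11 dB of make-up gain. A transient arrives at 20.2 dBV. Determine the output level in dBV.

20.7 dBV

20.2 dBV sits 12 dB over threshold.
At 8:1 the overshoot is divided by 8, leaving 1.5 dB above threshold.
So the level is 8.2 + 1.5 = 9.7 dBV; make-up adds 11 dB, giving 20.7 dBV.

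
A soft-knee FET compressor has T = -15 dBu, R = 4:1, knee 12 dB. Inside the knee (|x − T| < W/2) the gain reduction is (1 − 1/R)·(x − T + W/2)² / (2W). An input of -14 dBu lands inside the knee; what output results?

x − T + W/2 = -14 − (-15) + 6 = 7.
GR = (1 − 1/4) × 7² / 24 = 0.75 × 49 / 24 = 1.53125 dB.
Output = -14 − 1.53125 = -15.53125 dBu.

-15.53125 dBu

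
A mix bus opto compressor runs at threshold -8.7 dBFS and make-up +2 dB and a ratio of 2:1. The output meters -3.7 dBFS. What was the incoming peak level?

Remove make-up: -3.7 − 2 = -5.7 dBFS.
The compressed level sits -5.7 − (-8.7) = 3 dB over threshold.
Undo the ratio: input overshoot = 3 × 2 = 6 dB, giving input = -2.7 dBFS.

-2.7 dBFS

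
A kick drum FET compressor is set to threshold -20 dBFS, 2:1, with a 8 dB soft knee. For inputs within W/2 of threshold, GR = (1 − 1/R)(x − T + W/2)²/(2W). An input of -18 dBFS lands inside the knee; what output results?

x − T + W/2 = -18 − (-20) + 4 = 6.
GR = (1 − 1/2) × 6² / 16 = 0.5 × 36 / 16 = 1.125 dB.
Output = -18 − 1.125 = -19.125 dBFS.

-19.125 dBFS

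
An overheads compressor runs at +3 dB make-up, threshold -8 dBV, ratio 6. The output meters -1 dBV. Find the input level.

16 dBV

Remove make-up: -1 − 3 = -4 dBV.
The compressed level sits -4 − (-8) = 4 dB over threshold.
Undo the ratio: input overshoot = 4 × 6 = 24 dB, giving input = 16 dBV.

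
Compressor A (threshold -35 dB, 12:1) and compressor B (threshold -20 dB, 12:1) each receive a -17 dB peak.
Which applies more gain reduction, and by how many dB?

A, by 13.75 dB

A: GR = 18 − 18/12 = 16.5 dB.
B: GR = 3 − 3/12 = 2.75 dB.
Difference: 13.75 dB in favour of A.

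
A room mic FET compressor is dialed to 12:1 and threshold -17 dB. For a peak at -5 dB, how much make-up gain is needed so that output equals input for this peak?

Without make-up, output = threshold + overshoot/12 = -17 + 1 = -16 dB.
Gap to target: 11 dB.

11 dB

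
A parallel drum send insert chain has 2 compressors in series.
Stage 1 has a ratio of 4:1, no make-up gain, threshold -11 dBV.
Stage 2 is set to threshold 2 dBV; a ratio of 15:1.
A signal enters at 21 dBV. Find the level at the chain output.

-3 dBV

Stage 1: 32 dB above -11 dBV, reduced 4:1 to 8 dB above → -3 dBV.
Stage 2: -3 dBV ≤ 2 dBV, so stage 2 doesn't engage; output -3 dBV.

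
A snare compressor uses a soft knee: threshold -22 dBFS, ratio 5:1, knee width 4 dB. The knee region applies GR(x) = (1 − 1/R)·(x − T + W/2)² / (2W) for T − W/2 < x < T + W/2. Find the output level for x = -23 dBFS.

x − T + W/2 = -23 − (-22) + 2 = 1.
GR = (1 − 1/5) × 1² / 8 = 0.8 × 1 / 8 = 0.1 dB.
Output = -23 − 0.1 = -23.1 dBFS.

-23.1 dBFS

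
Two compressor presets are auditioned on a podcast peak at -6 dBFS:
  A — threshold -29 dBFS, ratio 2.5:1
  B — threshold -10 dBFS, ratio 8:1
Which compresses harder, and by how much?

A: overshoot 23 dB → output overshoot 9.2 dB → GR 13.8 dB.
B: overshoot 4 dB → output overshoot 0.5 dB → GR 3.5 dB.
A reduces 10.3 dB more.

A, by 10.3 dB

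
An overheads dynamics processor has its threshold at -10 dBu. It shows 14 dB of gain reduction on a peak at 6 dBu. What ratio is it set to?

Input overshoot = 6 − (-10) = 16 dB.
Output overshoot = 16 − 14 = 2 dB.
Ratio = input overshoot / output overshoot = 16 / 2 = 8.

8:1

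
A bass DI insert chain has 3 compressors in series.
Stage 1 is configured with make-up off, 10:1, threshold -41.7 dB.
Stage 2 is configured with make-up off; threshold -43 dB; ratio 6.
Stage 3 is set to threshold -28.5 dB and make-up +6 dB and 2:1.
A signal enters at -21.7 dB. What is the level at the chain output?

Stage 1: 20 dB above -41.7 dB, reduced 10:1 to 2 dB above → -39.7 dB.
Stage 2: -39.7 dB is 3.3 dB over -43 dB; at 6:1 that becomes 0.55 dB over, giving -42.45 dB.
Stage 3: -42.45 dB is at or below the -28.5 dB threshold — no compression; make-up brings it to -36.45 dB.

-36.45 dB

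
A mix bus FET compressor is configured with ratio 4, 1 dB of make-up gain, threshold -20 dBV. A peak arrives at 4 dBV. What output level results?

-13 dBV

4 dBV sits 24 dB over threshold.
4:1 compression reduces that to 24/4 = 6 dB over.
Output = -20 + 6 = -14 dBV; make-up adds 1 dB, giving -13 dBV.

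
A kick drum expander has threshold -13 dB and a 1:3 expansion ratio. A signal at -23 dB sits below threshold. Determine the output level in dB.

-43 dB

The input is 10 dB below the -13 dB threshold.
A 1:3 expander multiplies undershoot by 3: 10 × 3 = 30 dB below threshold.
Output = -13 − 30 = -43 dB.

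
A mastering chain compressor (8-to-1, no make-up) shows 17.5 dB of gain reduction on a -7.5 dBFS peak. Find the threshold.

-27.5 dBFS

Gain reduction = -7.5 − (-25) = 17.5 dB; output overshoot = GR / (R − 1) = 17.5 / 7 = 2.5 dB.
Threshold = output − output overshoot = -25 − 2.5 = -27.5 dBFS.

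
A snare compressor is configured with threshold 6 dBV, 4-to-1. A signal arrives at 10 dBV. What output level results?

Overshoot: 10 − 6 = 4 dB.
The 4 dB excess becomes 1 dB after 4:1 reduction.
That puts the output at 7 dBV.

7 dBV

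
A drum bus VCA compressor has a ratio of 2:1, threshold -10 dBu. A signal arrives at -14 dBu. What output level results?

-14 dBu

-14 dBu is 4 dB below the -10 dBu threshold, so no gain reduction is applied.
Output = input = -14 dBu.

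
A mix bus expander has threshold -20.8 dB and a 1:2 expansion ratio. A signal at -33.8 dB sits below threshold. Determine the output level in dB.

-46.8 dB

The input is 13 dB below the -20.8 dB threshold.
A 1:2 expander multiplies undershoot by 2: 13 × 2 = 26 dB below threshold.
Output = -20.8 − 26 = -46.8 dB.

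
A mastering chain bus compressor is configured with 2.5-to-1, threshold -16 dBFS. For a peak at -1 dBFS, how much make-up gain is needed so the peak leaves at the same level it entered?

Without make-up, output = threshold + overshoot/2.5 = -16 + 6 = -10 dBFS.
Gap to target: 9 dB.

9 dB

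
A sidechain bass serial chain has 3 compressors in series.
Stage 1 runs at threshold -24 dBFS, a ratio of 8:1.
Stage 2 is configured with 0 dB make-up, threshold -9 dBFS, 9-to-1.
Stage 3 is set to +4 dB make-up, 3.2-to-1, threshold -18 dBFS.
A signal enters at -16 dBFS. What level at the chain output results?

Stage 1: -16 dBFS is 8 dB over -24 dBFS; at 8:1 that becomes 1 dB over, giving -23 dBFS.
Stage 2: -23 dBFS ≤ -9 dBFS, so stage 2 doesn't engage; output -23 dBFS.
Stage 3: below threshold (-23 ≤ -18); passes unchanged; make-up brings it to -19 dBFS.

-19 dBFS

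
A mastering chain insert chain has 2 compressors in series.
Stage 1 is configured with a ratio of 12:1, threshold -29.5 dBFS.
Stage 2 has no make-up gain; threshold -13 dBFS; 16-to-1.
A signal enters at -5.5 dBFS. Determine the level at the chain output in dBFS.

Stage 1: 24 dB above -29.5 dBFS, reduced 12:1 to 2 dB above → -27.5 dBFS.
Stage 2: -27.5 dBFS is at or below the -13 dBFS threshold — no compression; output -27.5 dBFS.

-27.5 dBFS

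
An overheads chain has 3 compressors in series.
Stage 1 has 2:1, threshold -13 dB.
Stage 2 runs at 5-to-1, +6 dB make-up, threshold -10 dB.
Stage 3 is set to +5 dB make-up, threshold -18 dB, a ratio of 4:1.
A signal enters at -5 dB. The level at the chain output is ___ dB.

Stage 1: -5 dB is 8 dB over -13 dB; at 2:1 that becomes 4 dB over, giving -9 dB.
Stage 2: 1 dB above -10 dB, reduced 5:1 to 0.2 dB above → -9.8 dB; +6 dB make-up → -3.8 dB.
Stage 3: 14.2 dB above -18 dB, reduced 4:1 to 3.55 dB above → -14.45 dB; +5 dB make-up → -9.45 dB.

-9.45 dB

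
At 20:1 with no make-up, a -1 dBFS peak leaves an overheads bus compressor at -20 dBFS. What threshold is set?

Input is 20 dB above T (since output overshoot × R = input overshoot: (-20 − T)·20 = -1 − T gives T = -21 dBFS).
Check: -21 + (-1 − (-21))/20 = -21 + 1 = -20 dBFS. ✓

-21 dBFS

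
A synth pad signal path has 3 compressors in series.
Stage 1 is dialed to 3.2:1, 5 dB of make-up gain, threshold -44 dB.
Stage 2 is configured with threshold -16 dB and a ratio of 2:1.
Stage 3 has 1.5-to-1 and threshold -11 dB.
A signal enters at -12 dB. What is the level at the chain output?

Stage 1: 32 dB above -44 dB, reduced 3.2:1 to 10 dB above → -34 dB; +5 dB make-up → -29 dB.
Stage 2: below threshold (-29 ≤ -16); passes unchanged; output -29 dB.
Stage 3: -29 dB is at or below the -11 dB threshold — no compression; output -29 dB.

-29 dB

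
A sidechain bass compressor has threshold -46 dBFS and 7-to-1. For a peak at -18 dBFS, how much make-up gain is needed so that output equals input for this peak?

Without make-up, output = threshold + overshoot/7 = -46 + 4 = -42 dBFS.
Gap to target: 24 dB.

24 dB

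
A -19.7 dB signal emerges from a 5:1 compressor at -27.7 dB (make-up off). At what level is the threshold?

-29.7 dB

Let T be the threshold. Output overshoot = (input overshoot)/R, so -27.7 − T = (-19.7 − T)/5.
5·(-27.7 − T) = -19.7 − T → 4·T = -138.5 − (-19.7) = -118.8.
T = -118.8/4 = -29.7 dB.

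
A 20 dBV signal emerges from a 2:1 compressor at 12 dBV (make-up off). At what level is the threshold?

4 dBV

Gain reduction = 20 − 12 = 8 dB; output overshoot = GR / (R − 1) = 8 / 1 = 8 dB.
Threshold = output − output overshoot = 12 − 8 = 4 dBV.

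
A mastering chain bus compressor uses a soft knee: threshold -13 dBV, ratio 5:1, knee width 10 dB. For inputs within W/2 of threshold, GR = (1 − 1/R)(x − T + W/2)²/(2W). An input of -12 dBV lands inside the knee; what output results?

-13.44 dBV

x − T + W/2 = -12 − (-13) + 5 = 6.
GR = (1 − 1/5) × 6² / 20 = 0.8 × 36 / 20 = 1.44 dB.
Output = -12 − 1.44 = -13.44 dBV.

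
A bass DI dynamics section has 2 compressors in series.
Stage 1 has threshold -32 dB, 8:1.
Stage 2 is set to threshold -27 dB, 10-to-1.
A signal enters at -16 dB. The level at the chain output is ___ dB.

Stage 1: -16 dB is 16 dB over -32 dB; at 8:1 that becomes 2 dB over, giving -30 dB.
Stage 2: -30 dB is at or below the -27 dB threshold — no compression; output -30 dB.

-30 dB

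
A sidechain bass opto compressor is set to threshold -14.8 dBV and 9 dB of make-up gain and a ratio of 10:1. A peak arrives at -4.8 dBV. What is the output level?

-4.8 dBV

Overshoot: -4.8 − (-14.8) = 10 dB.
10:1 compression reduces that to 10/10 = 1 dB over.
Output = -14.8 + 1 = -13.8 dBV; make-up adds 9 dB, giving -4.8 dBV.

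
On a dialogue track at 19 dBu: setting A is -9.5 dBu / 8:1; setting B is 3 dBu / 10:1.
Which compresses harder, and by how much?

A, by 10.5375 dB

A: 28.5 dB over, compressed to 3.5625 dB over, so 24.9375 dB of GR.
B: 16 dB over, compressed to 1.6 dB over, so 14.4 dB of GR.
A applies 10.5375 dB more gain reduction.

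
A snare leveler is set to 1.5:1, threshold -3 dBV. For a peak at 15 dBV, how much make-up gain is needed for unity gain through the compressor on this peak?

6 dB

The peak compresses to -3 + 18/1.5 = 9 dBV.
To reach 15 dBV requires 15 − 9 = 6 dB of make-up.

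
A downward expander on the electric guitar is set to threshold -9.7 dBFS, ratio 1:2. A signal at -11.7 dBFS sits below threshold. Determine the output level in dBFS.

-13.7 dBFS

Undershoot = (-9.7) − (-11.7) = 2 dB.
At 1:2, that expands to 4 dB under threshold.
Output = -9.7 − 4 = -13.7 dBFS.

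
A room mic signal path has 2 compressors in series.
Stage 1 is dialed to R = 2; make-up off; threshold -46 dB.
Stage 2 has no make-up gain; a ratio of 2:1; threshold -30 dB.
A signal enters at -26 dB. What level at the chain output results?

-36 dB

Stage 1: overshoot 20 dB → 20/2 = 10 dB → -36 dB.
Stage 2: -36 dB is at or below the -30 dB threshold — no compression; output -36 dB.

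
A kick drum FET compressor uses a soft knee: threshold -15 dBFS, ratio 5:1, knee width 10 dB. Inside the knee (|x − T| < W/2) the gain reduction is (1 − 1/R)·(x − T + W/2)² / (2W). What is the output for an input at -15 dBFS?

-16 dBFS

x − T + W/2 = -15 − (-15) + 5 = 5.
GR = (1 − 1/5) × 5² / 20 = 0.8 × 25 / 20 = 1 dB.
Output = -15 − 1 = -16 dBFS.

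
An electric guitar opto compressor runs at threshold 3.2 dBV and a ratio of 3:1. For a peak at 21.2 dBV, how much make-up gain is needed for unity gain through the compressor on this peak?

12 dB

Overshoot 18 dB → 18/3 = 6 dB after compression, so the compressed level is 3.2 + 6 = 9.2 dBV.
Make-up = target − compressed = 21.2 − 9.2 = 12 dB.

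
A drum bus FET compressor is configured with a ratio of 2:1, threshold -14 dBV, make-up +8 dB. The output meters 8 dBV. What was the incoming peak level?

14 dBV

Before make-up, the level was 8 − 8 = 0 dBV.
That's 14 dB above the -14 dBV threshold.
Before 2:1 compression the overshoot was 14 × 2 = 28 dB, so input = -14 + 28 = 14 dBV.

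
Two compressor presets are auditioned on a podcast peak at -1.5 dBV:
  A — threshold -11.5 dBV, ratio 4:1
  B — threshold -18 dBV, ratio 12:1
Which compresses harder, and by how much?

A: overshoot 10 dB → output overshoot 2.5 dB → GR 7.5 dB.
B: overshoot 16.5 dB → output overshoot 1.375 dB → GR 15.125 dB.
B reduces 7.625 dB more.

B, by 7.625 dB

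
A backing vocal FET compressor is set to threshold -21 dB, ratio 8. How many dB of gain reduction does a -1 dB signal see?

17.5 dB

-1 dB exceeds the threshold by 20 dB.
A 8:1 ratio leaves 2.5 dB of that excess.
GR = overshoot in − overshoot out = 20 − 2.5 = 17.5 dB.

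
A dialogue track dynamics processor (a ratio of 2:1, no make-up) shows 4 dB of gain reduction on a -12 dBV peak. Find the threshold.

-20 dBV

Gain reduction = -12 − (-16) = 4 dB; output overshoot = GR / (R − 1) = 4 / 1 = 4 dB.
Threshold = output − output overshoot = -16 − 4 = -20 dBV.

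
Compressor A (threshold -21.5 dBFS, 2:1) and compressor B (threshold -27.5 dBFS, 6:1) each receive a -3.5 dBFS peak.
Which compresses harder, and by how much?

B, by 11 dB

A: GR = 18 − 18/2 = 9 dB.
B: GR = 24 − 24/6 = 20 dB.
Difference: 11 dB in favour of B.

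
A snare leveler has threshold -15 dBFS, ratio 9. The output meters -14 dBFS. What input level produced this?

-6 dBFS

Post-compression overshoot = -14 − (-15) = 1 dB.
Before 9:1 compression the overshoot was 1 × 9 = 9 dB, so input = -15 + 9 = -6 dBFS.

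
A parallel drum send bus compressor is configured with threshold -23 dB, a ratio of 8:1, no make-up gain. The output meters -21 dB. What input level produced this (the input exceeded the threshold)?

That's 2 dB above the -23 dB threshold.
Undo the ratio: input overshoot = 2 × 8 = 16 dB, giving input = -7 dB.

-7 dB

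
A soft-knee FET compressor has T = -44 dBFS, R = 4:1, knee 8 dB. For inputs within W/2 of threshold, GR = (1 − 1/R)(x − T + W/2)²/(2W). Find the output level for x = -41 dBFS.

x − T + W/2 = -41 − (-44) + 4 = 7.
GR = (1 − 1/4) × 7² / 16 = 0.75 × 49 / 16 = 2.296875 dB.
Output = -41 − 2.296875 = -43.296875 dBFS.

-43.296875 dBFS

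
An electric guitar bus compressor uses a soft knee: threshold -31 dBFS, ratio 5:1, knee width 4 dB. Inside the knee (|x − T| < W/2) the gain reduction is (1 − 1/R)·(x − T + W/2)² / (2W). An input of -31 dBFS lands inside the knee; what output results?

x − T + W/2 = -31 − (-31) + 2 = 2.
GR = (1 − 1/5) × 2² / 8 = 0.8 × 4 / 8 = 0.4 dB.
Output = -31 − 0.4 = -31.4 dBFS.

-31.4 dBFS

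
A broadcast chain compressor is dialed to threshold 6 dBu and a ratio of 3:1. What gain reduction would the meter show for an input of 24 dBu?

12 dB

The signal is 18 dB above threshold.
A 3:1 ratio leaves 6 dB of that excess.
So the signal is attenuated by 18 − 6 = 12 dB.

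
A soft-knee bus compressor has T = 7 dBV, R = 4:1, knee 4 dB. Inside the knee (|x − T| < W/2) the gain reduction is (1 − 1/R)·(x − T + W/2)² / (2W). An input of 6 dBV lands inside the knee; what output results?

5.90625 dBV

x − T + W/2 = 6 − 7 + 2 = 1.
GR = (1 − 1/4) × 1² / 8 = 0.75 × 1 / 8 = 0.09375 dB.
Output = 6 − 0.09375 = 5.90625 dBV.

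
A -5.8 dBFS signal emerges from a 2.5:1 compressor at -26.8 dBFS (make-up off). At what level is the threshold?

Gain reduction = -5.8 − (-26.8) = 21 dB; output overshoot = GR / (R − 1) = 21 / 1.5 = 14 dB.
Threshold = output − output overshoot = -26.8 − 14 = -40.8 dBFS.

-40.8 dBFS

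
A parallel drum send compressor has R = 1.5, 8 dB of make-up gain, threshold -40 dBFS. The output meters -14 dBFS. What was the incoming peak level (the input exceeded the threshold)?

Stripping the +8 dB make-up gives -22 dBFS at the gain stage.
The compressed level sits -22 − (-40) = 18 dB over threshold.
Undo the ratio: input overshoot = 18 × 1.5 = 27 dB, giving input = -13 dBFS.

-13 dBFS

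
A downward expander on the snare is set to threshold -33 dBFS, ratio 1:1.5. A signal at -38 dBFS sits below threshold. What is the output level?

Undershoot = (-33) − (-38) = 5 dB.
At 1:1.5, that expands to 7.5 dB under threshold.
Output = -33 − 7.5 = -40.5 dBFS.

-40.5 dBFS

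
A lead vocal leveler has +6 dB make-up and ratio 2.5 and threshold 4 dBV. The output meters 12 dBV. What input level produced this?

9 dBV

Before make-up, the level was 12 − 6 = 6 dBV.
The compressed level sits 6 − 4 = 2 dB over threshold.
Undo the ratio: input overshoot = 2 × 2.5 = 5 dB, giving input = 9 dBV.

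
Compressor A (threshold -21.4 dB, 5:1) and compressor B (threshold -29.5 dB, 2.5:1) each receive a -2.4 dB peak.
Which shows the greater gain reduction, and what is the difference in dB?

B, by 1.06 dB

A: 19 dB over, compressed to 3.8 dB over, so 15.2 dB of GR.
B: 27.1 dB over, compressed to 10.84 dB over, so 16.26 dB of GR.
B applies 1.06 dB more gain reduction.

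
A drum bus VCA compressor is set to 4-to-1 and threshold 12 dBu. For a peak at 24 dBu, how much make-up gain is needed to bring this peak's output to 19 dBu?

Without make-up, output = threshold + overshoot/4 = 12 + 3 = 15 dBu.
Gap to target: 4 dB.

4 dB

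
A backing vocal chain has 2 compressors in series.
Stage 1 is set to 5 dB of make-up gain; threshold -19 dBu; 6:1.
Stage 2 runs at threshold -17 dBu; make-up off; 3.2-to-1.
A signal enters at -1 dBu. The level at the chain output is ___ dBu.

-15.125 dBu

Stage 1: 18 dB above -19 dBu, reduced 6:1 to 3 dB above → -16 dBu; +5 dB make-up → -11 dBu.
Stage 2: overshoot 6 dB → 6/3.2 = 1.875 dB → -15.125 dBu.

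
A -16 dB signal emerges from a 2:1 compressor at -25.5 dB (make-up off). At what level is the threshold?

-35 dB

Input is 19 dB above T (since output overshoot × R = input overshoot: (-25.5 − T)·2 = -16 − T gives T = -35 dB).
Check: -35 + (-16 − (-35))/2 = -35 + 9.5 = -25.5 dB. ✓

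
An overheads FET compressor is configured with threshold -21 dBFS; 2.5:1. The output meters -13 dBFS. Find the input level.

-1 dBFS

The compressed level sits -13 − (-21) = 8 dB over threshold.
Undo the ratio: input overshoot = 8 × 2.5 = 20 dB, giving input = -1 dBFS.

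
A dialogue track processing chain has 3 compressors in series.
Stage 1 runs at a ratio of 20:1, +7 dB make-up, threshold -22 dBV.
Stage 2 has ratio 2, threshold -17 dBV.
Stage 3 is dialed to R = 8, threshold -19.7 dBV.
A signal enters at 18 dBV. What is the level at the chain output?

-19.1125 dBV

Stage 1: 18 dBV is 40 dB over -22 dBV; at 20:1 that becomes 2 dB over, giving -20 dBV; +7 dB make-up → -13 dBV.
Stage 2: 4 dB above -17 dBV, reduced 2:1 to 2 dB above → -15 dBV.
Stage 3: 4.7 dB above -19.7 dBV, reduced 8:1 to 0.5875 dB above → -19.1125 dBV.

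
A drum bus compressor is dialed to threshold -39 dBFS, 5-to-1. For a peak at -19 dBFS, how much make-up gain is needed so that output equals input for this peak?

Without make-up, output = threshold + overshoot/5 = -39 + 4 = -35 dBFS.
Gap to target: 16 dB.

16 dB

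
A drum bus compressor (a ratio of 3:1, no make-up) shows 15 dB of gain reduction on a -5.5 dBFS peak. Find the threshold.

Input is 22.5 dB above T (since output overshoot × R = input overshoot: (-20.5 − T)·3 = -5.5 − T gives T = -28 dBFS).
Check: -28 + (-5.5 − (-28))/3 = -28 + 7.5 = -20.5 dBFS. ✓

-28 dBFS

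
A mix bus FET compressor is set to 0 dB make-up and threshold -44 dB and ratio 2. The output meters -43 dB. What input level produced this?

-42 dB

That's 1 dB above the -44 dB threshold.
Undo the ratio: input overshoot = 1 × 2 = 2 dB, giving input = -42 dB.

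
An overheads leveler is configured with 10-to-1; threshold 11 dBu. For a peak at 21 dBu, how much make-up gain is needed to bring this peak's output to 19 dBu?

7 dB

Without make-up, output = threshold + overshoot/10 = 11 + 1 = 12 dBu.
Gap to target: 7 dB.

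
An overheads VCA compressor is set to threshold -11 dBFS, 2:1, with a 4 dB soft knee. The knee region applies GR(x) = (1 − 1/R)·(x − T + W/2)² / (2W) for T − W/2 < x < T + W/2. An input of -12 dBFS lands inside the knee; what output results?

-12.0625 dBFS

x − T + W/2 = -12 − (-11) + 2 = 1.
GR = (1 − 1/2) × 1² / 8 = 0.5 × 1 / 8 = 0.0625 dB.
Output = -12 − 0.0625 = -12.0625 dBFS.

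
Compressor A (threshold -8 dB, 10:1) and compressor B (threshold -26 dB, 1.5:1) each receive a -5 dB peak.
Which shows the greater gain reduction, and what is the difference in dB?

B, by 4.3 dB

A: 3 dB over, compressed to 0.3 dB over, so 2.7 dB of GR.
B: 21 dB over, compressed to 14 dB over, so 7 dB of GR.
B reduces 4.3 dB more.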